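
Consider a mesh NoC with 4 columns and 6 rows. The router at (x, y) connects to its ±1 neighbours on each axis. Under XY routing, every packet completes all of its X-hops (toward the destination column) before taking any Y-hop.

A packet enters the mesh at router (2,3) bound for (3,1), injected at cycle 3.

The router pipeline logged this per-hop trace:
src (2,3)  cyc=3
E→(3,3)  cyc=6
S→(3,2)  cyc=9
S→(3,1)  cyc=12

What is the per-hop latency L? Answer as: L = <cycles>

L = 3

Δcyc across hop 0→1: 6 − 3 = 3.
Each hop adds L, hence L = 3.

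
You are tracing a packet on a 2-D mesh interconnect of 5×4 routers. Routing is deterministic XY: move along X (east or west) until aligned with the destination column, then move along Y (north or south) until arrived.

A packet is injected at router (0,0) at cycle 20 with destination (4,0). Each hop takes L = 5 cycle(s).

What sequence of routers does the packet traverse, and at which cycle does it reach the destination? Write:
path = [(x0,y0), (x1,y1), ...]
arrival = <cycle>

path = [(0,0), (1,0), (2,0), (3,0), (4,0)]
arrival = 40

[0] x=0 y=0 t=20
[1] x=1 y=0 t=25 →E
[2] x=2 y=0 t=30 →E
[3] x=3 y=0 t=35 →E
[4] x=4 y=0 t=40 →E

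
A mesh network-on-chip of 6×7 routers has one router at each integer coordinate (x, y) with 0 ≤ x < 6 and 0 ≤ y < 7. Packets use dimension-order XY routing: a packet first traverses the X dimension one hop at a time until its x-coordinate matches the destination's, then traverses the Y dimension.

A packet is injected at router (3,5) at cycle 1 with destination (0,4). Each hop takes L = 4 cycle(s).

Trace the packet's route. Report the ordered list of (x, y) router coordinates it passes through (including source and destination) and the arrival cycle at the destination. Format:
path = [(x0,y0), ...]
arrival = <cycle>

path = [(3,5), (2,5), (1,5), (0,5), (0,4)]
arrival = 17

src (3,5)  cyc=1
W→(2,5)  cyc=5
W→(1,5)  cyc=9
W→(0,5)  cyc=13
S→(0,4)  cyc=17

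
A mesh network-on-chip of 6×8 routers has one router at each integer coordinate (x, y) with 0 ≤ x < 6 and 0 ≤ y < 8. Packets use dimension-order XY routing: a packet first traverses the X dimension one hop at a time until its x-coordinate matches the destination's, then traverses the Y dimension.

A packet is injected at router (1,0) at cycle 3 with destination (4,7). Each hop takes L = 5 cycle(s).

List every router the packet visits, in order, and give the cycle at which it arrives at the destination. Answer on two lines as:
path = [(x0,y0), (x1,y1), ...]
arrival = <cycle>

  0. router=(1,0) cycle=3 (inject)
  1. router=(2,0) cycle=8 dir=E
  2. router=(3,0) cycle=13 dir=E
  3. router=(4,0) cycle=18 dir=E
  4. router=(4,1) cycle=23 dir=N
  5. router=(4,2) cycle=28 dir=N
  6. router=(4,3) cycle=33 dir=N
  7. router=(4,4) cycle=38 dir=N
  8. router=(4,5) cycle=43 dir=N
  9. router=(4,6) cycle=48 dir=N
  10. router=(4,7) cycle=53 dir=N

path = [(1,0), (2,0), (3,0), (4,0), (4,1), (4,2), (4,3), (4,4), (4,5), (4,6), (4,7)]
arrival = 53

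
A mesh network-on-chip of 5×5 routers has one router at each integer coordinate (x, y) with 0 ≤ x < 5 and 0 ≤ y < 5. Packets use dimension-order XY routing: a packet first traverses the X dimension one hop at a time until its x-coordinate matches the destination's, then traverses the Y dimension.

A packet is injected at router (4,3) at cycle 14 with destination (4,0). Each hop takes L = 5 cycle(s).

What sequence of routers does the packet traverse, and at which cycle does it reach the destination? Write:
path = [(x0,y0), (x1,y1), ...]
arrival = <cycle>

path = [(4,3), (4,2), (4,1), (4,0)]
arrival = 29

  0. router=(4,3) cycle=14 (inject)
  1. router=(4,2) cycle=19 dir=S
  2. router=(4,1) cycle=24 dir=S
  3. router=(4,0) cycle=29 dir=S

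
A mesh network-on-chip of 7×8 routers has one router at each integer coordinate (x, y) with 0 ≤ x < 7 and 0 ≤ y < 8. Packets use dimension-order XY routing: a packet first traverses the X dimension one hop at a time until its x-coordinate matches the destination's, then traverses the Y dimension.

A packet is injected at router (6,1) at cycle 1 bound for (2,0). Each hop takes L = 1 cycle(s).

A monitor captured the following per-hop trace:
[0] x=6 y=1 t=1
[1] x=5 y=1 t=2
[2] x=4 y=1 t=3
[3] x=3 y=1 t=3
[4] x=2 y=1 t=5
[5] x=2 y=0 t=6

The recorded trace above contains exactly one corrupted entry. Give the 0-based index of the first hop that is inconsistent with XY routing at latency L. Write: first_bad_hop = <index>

check 1→ d=(-1,0) cyc+1: ok
check 2→ d=(-1,0) cyc+1: ok
check 3→ d=(-1,0) cyc+0: BAD: Δcyc=0≠L

first_bad_hop = 3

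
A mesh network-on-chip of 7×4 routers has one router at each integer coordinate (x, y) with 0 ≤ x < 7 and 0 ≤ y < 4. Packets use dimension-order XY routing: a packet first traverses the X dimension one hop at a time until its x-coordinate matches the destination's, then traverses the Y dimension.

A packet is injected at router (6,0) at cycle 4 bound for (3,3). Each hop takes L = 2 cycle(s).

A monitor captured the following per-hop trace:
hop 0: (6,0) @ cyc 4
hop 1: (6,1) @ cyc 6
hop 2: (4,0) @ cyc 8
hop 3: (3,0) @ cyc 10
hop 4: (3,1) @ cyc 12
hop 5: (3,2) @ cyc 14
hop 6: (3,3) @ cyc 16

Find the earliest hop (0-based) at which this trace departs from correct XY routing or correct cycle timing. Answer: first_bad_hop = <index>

first_bad_hop = 1

  1: Δx=+0 Δy=+1 Δt=2 [BAD: Y-move but x=6≠3]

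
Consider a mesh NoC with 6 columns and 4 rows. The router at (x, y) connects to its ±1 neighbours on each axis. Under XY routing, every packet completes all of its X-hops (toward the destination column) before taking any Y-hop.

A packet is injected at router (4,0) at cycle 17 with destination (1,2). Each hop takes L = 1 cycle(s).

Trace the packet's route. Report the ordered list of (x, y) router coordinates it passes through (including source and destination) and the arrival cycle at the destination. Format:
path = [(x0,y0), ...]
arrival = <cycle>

[0] x=4 y=0 t=17
[1] x=3 y=0 t=18 →W
[2] x=2 y=0 t=19 →W
[3] x=1 y=0 t=20 →W
[4] x=1 y=1 t=21 →N
[5] x=1 y=2 t=22 →N

path = [(4,0), (3,0), (2,0), (1,0), (1,1), (1,2)]
arrival = 22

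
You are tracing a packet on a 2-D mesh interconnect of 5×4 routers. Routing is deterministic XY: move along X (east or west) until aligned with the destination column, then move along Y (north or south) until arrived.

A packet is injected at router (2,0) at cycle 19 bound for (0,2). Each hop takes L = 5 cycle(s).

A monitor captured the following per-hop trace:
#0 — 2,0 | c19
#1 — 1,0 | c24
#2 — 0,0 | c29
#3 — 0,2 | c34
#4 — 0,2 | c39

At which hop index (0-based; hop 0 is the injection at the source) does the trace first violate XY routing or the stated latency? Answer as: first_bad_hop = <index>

check 1→ d=(-1,0) cyc+5: ok
check 2→ d=(-1,0) cyc+5: ok
check 3→ d=(0,2) cyc+5: BAD: non-unit step

first_bad_hop = 3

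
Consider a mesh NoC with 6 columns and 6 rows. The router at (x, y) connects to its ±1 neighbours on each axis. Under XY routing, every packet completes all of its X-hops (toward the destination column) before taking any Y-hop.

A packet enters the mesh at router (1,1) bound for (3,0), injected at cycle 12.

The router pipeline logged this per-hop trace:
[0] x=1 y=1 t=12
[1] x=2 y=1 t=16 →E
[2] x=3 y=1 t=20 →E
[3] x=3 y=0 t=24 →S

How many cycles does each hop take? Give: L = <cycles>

L = 4

Between hops 0 and 1 the cycle counter advances 16 − 12 = 4.
That increment is L by definition: L = 4.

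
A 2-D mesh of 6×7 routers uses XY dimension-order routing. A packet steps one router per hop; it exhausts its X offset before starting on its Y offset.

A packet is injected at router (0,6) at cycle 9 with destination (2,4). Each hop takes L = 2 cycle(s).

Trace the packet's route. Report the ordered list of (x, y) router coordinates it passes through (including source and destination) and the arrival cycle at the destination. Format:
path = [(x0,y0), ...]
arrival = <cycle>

  0. router=(0,6) cycle=9 (inject)
  1. router=(1,6) cycle=11 dir=E
  2. router=(2,6) cycle=13 dir=E
  3. router=(2,5) cycle=15 dir=S
  4. router=(2,4) cycle=17 dir=S

path = [(0,6), (1,6), (2,6), (2,5), (2,4)]
arrival = 17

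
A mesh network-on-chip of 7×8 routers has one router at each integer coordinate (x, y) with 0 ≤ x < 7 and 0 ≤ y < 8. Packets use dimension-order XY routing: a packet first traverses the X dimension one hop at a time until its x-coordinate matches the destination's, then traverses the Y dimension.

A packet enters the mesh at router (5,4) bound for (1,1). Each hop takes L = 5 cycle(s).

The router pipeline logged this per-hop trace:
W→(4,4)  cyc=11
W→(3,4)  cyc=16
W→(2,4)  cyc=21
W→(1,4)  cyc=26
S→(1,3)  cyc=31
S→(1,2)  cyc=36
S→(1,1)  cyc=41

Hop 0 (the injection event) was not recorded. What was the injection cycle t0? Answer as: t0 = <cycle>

t0 = 6

Hop 1 reached at cycle 11; hop k is at t0 + k·L.
Subtract one hop: t0 = 11 − 5 = 6.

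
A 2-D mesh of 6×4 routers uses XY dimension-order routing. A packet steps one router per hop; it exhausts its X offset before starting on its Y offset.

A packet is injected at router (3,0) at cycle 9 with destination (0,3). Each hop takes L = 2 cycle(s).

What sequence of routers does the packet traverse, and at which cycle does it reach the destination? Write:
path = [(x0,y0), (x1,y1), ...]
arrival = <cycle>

  0. router=(3,0) cycle=9 (inject)
  1. router=(2,0) cycle=11 dir=W
  2. router=(1,0) cycle=13 dir=W
  3. router=(0,0) cycle=15 dir=W
  4. router=(0,1) cycle=17 dir=N
  5. router=(0,2) cycle=19 dir=N
  6. router=(0,3) cycle=21 dir=N

path = [(3,0), (2,0), (1,0), (0,0), (0,1), (0,2), (0,3)]
arrival = 21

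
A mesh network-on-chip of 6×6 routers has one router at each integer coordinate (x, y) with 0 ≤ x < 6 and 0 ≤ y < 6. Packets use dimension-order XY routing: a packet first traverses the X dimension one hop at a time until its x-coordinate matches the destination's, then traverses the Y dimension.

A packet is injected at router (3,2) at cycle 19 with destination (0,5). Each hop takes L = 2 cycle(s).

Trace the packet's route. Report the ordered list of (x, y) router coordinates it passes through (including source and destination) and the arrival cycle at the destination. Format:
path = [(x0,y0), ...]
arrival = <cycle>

path = [(3,2), (2,2), (1,2), (0,2), (0,3), (0,4), (0,5)]
arrival = 31

#0 — 3,2 | c19
#1 — 2,2 | c21 | W
#2 — 1,2 | c23 | W
#3 — 0,2 | c25 | W
#4 — 0,3 | c27 | N
#5 — 0,4 | c29 | N
#6 — 0,5 | c31 | N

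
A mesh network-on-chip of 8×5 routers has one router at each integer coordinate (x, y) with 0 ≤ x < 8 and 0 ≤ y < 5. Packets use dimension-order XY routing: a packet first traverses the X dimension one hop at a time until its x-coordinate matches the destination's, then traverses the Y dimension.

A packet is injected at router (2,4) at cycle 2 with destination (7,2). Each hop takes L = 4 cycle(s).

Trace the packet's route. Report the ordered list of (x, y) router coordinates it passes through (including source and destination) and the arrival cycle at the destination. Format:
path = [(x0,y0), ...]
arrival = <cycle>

path = [(2,4), (3,4), (4,4), (5,4), (6,4), (7,4), (7,3), (7,2)]
arrival = 30

t=2: at (2,4)
t=6: at (3,4) after E
t=10: at (4,4) after E
t=14: at (5,4) after E
t=18: at (6,4) after E
t=22: at (7,4) after E
t=26: at (7,3) after S
t=30: at (7,2) after S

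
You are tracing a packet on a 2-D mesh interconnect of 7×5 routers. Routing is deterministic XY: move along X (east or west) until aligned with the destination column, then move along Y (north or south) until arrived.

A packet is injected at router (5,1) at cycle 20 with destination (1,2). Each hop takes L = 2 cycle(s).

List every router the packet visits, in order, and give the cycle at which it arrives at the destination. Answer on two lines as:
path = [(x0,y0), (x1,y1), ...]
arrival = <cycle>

path = [(5,1), (4,1), (3,1), (2,1), (1,1), (1,2)]
arrival = 30

#0 — 5,1 | c20
#1 — 4,1 | c22 | W
#2 — 3,1 | c24 | W
#3 — 2,1 | c26 | W
#4 — 1,1 | c28 | W
#5 — 1,2 | c30 | N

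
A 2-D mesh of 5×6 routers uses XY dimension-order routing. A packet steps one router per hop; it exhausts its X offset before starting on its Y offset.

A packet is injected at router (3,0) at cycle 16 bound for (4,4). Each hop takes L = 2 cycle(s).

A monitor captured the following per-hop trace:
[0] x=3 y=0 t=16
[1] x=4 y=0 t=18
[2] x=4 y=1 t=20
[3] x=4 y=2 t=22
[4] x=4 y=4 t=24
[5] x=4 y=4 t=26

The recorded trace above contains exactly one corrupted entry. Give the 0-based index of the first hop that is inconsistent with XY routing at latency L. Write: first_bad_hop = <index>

hop 1: step (+1,+0), +2 cyc — ok
hop 2: step (+0,+1), +2 cyc — ok
hop 3: step (+0,+1), +2 cyc — ok
hop 4: step (+0,+2), +2 cyc — BAD: non-unit step

first_bad_hop = 4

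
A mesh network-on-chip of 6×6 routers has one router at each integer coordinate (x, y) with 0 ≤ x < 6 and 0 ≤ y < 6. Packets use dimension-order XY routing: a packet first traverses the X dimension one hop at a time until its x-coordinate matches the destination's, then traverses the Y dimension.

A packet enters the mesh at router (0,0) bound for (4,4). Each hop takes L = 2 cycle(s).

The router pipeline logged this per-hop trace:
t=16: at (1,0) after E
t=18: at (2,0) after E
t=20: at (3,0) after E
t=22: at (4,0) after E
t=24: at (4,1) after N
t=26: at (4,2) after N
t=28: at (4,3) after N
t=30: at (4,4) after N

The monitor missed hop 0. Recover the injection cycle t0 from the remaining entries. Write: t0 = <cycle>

t0 = 14

The first recorded entry is hop 1 at cycle 16.
Therefore t0 = 16 − L = 14.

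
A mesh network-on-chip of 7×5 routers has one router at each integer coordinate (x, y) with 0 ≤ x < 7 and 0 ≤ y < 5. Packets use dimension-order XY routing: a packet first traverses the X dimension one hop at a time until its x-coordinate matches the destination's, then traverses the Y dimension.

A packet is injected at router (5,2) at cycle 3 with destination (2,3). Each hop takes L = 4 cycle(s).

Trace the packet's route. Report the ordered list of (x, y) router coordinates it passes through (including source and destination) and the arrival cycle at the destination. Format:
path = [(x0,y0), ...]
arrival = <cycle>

path = [(5,2), (4,2), (3,2), (2,2), (2,3)]
arrival = 19

hop 0: (5,2) @ cyc 3
hop 1: (4,2) @ cyc 7  [W]
hop 2: (3,2) @ cyc 11  [W]
hop 3: (2,2) @ cyc 15  [W]
hop 4: (2,3) @ cyc 19  [N]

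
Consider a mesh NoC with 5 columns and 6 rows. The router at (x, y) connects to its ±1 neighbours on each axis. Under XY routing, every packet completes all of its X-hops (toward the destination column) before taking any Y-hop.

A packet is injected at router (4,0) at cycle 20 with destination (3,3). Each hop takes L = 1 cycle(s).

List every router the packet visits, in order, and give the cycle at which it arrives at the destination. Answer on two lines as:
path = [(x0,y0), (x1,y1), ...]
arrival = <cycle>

path = [(4,0), (3,0), (3,1), (3,2), (3,3)]
arrival = 24

  0. router=(4,0) cycle=20 (inject)
  1. router=(3,0) cycle=21 dir=W
  2. router=(3,1) cycle=22 dir=N
  3. router=(3,2) cycle=23 dir=N
  4. router=(3,3) cycle=24 dir=N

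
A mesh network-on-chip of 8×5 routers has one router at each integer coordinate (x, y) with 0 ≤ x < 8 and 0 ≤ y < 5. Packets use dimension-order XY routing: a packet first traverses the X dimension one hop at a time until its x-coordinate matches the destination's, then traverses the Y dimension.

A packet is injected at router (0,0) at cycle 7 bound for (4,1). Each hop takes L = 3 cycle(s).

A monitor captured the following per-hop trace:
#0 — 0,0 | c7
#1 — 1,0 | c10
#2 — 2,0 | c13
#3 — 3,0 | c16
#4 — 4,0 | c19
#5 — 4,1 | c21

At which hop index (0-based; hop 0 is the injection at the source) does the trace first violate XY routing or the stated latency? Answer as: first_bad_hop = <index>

check 1→ d=(1,0) cyc+3: ok
check 2→ d=(1,0) cyc+3: ok
check 3→ d=(1,0) cyc+3: ok
check 4→ d=(1,0) cyc+3: ok
check 5→ d=(0,1) cyc+2: BAD: Δcyc=2≠L

first_bad_hop = 5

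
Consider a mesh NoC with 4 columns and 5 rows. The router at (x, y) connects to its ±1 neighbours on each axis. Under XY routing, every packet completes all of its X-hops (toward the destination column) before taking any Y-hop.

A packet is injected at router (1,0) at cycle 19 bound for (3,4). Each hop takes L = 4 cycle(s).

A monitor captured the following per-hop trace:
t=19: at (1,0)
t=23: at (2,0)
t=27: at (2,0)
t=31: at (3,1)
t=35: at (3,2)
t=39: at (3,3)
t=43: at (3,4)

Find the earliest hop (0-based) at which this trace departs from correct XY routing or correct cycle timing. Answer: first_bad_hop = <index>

check 1→ d=(1,0) cyc+4: ok
check 2→ d=(0,0) cyc+4: BAD: non-unit step

first_bad_hop = 2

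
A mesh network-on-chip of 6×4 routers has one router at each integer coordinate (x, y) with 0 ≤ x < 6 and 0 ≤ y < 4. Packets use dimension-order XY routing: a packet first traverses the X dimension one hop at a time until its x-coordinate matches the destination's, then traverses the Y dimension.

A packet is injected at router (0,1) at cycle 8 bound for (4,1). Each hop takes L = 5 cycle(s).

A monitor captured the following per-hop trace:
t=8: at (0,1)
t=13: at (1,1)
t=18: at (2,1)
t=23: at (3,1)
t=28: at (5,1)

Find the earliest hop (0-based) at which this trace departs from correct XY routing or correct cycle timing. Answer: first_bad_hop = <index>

first_bad_hop = 4

check 1→ d=(1,0) cyc+5: ok
check 2→ d=(1,0) cyc+5: ok
check 3→ d=(1,0) cyc+5: ok
check 4→ d=(2,0) cyc+5: BAD: non-unit step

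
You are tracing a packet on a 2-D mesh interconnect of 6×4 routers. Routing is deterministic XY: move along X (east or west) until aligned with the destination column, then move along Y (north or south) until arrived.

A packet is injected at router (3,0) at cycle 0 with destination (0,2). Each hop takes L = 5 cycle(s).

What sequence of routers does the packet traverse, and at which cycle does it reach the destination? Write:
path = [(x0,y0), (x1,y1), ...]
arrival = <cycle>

path = [(3,0), (2,0), (1,0), (0,0), (0,1), (0,2)]
arrival = 25

  0. router=(3,0) cycle=0 (inject)
  1. router=(2,0) cycle=5 dir=W
  2. router=(1,0) cycle=10 dir=W
  3. router=(0,0) cycle=15 dir=W
  4. router=(0,1) cycle=20 dir=N
  5. router=(0,2) cycle=25 dir=N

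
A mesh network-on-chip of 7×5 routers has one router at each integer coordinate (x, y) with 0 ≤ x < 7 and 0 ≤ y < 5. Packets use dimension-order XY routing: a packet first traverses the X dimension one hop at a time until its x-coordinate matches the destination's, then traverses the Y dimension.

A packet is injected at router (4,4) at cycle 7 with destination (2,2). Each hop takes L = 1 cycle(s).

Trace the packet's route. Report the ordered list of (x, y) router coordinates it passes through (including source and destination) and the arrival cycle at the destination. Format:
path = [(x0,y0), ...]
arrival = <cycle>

path = [(4,4), (3,4), (2,4), (2,3), (2,2)]
arrival = 11

hop 0: (4,4) @ cyc 7
hop 1: (3,4) @ cyc 8  [W]
hop 2: (2,4) @ cyc 9  [W]
hop 3: (2,3) @ cyc 10  [S]
hop 4: (2,2) @ cyc 11  [S]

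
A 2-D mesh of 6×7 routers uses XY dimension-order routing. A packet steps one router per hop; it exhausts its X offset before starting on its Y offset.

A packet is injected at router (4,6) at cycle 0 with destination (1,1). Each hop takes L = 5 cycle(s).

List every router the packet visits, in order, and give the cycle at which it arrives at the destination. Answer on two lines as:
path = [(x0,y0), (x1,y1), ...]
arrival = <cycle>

path = [(4,6), (3,6), (2,6), (1,6), (1,5), (1,4), (1,3), (1,2), (1,1)]
arrival = 40

#0 — 4,6 | c0
#1 — 3,6 | c5 | W
#2 — 2,6 | c10 | W
#3 — 1,6 | c15 | W
#4 — 1,5 | c20 | S
#5 — 1,4 | c25 | S
#6 — 1,3 | c30 | S
#7 — 1,2 | c35 | S
#8 — 1,1 | c40 | S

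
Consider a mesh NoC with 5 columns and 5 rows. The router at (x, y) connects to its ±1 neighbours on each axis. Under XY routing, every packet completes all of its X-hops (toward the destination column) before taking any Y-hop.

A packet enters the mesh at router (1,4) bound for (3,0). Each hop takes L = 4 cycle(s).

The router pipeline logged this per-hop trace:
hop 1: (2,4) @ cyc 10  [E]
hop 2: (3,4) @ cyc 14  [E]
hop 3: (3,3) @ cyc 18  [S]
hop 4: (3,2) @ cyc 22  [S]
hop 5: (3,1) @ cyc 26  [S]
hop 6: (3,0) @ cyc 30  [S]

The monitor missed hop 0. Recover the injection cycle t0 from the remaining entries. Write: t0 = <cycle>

Hop 1 reached at cycle 10; hop k is at t0 + k·L.
So t0 = 10 − 1·4 = 6.

t0 = 6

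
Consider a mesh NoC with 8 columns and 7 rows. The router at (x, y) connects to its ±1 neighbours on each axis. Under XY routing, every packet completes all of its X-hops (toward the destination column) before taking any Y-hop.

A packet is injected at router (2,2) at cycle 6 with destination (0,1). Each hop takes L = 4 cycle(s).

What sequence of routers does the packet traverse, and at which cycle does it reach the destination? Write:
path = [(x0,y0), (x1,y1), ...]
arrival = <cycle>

path = [(2,2), (1,2), (0,2), (0,1)]
arrival = 18

hop 0: (2,2) @ cyc 6
hop 1: (1,2) @ cyc 10  [W]
hop 2: (0,2) @ cyc 14  [W]
hop 3: (0,1) @ cyc 18  [S]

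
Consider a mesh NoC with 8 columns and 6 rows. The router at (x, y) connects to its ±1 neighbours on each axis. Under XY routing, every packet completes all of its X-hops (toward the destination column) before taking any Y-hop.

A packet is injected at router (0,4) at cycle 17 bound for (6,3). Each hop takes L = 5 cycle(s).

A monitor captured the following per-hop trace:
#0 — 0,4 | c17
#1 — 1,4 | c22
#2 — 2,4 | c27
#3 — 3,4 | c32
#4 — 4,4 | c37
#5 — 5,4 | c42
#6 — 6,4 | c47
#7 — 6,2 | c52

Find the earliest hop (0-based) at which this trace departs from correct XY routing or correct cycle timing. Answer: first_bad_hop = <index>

hop 1: step (+1,+0), +5 cyc — ok
hop 2: step (+1,+0), +5 cyc — ok
hop 3: step (+1,+0), +5 cyc — ok
hop 4: step (+1,+0), +5 cyc — ok
hop 5: step (+1,+0), +5 cyc — ok
hop 6: step (+1,+0), +5 cyc — ok
hop 7: step (+0,-2), +5 cyc — BAD: non-unit step

first_bad_hop = 7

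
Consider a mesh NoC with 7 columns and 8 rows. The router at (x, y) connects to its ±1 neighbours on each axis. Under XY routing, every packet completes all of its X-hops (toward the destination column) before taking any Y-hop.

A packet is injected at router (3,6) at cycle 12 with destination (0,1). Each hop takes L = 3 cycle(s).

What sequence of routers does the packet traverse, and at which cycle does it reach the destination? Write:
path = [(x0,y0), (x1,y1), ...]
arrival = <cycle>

src (3,6)  cyc=12
W→(2,6)  cyc=15
W→(1,6)  cyc=18
W→(0,6)  cyc=21
S→(0,5)  cyc=24
S→(0,4)  cyc=27
S→(0,3)  cyc=30
S→(0,2)  cyc=33
S→(0,1)  cyc=36

path = [(3,6), (2,6), (1,6), (0,6), (0,5), (0,4), (0,3), (0,2), (0,1)]
arrival = 36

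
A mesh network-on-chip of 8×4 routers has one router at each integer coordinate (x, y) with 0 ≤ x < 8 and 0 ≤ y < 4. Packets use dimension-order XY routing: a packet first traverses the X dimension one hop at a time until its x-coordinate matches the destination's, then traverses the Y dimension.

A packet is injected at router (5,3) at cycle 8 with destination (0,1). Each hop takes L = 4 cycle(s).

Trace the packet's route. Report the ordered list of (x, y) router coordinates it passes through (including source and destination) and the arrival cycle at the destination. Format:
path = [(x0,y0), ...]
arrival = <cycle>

path = [(5,3), (4,3), (3,3), (2,3), (1,3), (0,3), (0,2), (0,1)]
arrival = 36

#0 — 5,3 | c8
#1 — 4,3 | c12 | W
#2 — 3,3 | c16 | W
#3 — 2,3 | c20 | W
#4 — 1,3 | c24 | W
#5 — 0,3 | c28 | W
#6 — 0,2 | c32 | S
#7 — 0,1 | c36 | S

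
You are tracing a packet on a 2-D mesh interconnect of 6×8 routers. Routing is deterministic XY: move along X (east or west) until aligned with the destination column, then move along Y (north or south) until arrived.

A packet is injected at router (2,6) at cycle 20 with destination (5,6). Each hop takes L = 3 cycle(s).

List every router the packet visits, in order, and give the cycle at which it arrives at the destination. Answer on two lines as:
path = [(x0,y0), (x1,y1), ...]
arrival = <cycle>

src (2,6)  cyc=20
E→(3,6)  cyc=23
E→(4,6)  cyc=26
E→(5,6)  cyc=29

path = [(2,6), (3,6), (4,6), (5,6)]
arrival = 29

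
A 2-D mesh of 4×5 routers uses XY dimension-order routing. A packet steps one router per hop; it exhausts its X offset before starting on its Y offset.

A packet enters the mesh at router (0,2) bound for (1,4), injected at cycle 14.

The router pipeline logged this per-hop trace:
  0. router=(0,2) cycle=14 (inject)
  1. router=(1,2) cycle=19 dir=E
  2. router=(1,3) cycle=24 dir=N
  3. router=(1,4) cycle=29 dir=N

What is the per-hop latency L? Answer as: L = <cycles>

Δcyc across hop 0→1: 19 − 14 = 5.
One hop costs L cycles, so L = 5.

L = 5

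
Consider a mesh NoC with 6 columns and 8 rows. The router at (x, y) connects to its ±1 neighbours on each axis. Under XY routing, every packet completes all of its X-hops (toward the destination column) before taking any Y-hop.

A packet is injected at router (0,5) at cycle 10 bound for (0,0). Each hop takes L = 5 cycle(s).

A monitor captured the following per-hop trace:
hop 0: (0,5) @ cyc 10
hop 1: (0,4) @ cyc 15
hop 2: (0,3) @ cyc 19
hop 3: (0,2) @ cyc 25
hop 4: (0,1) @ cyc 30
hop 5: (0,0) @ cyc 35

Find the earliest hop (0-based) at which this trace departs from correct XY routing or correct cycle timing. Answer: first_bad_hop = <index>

first_bad_hop = 2

check 1→ d=(0,-1) cyc+5: ok
check 2→ d=(0,-1) cyc+4: BAD: Δcyc=4≠L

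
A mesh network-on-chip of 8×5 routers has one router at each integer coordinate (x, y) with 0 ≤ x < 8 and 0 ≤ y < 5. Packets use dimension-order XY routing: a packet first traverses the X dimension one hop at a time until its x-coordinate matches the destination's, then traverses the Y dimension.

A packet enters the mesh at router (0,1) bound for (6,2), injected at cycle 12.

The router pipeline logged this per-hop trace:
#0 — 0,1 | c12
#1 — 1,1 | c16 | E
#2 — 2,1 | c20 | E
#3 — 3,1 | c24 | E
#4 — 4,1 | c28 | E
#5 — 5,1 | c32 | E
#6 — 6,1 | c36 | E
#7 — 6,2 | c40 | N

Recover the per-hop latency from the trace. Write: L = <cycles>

L = 4

From hop 0 (12) to hop 1 (16): +4 cycles.
Each hop adds L, hence L = 4.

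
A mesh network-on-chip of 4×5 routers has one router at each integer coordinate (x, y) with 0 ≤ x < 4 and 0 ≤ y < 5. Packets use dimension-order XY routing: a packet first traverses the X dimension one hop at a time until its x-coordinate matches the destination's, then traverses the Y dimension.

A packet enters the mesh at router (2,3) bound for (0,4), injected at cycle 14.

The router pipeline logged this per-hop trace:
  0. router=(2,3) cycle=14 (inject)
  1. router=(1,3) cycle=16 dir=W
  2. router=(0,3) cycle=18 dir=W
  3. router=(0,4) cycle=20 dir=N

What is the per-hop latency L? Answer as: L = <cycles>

Between hops 0 and 1 the cycle counter advances 16 − 14 = 2.
Each hop adds L, hence L = 2.

L = 2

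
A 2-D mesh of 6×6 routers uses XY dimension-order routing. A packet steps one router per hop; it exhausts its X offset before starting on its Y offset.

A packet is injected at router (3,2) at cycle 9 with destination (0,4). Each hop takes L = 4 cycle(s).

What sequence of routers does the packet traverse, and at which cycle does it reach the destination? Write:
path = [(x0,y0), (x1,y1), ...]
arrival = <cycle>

src (3,2)  cyc=9
W→(2,2)  cyc=13
W→(1,2)  cyc=17
W→(0,2)  cyc=21
N→(0,3)  cyc=25
N→(0,4)  cyc=29

path = [(3,2), (2,2), (1,2), (0,2), (0,3), (0,4)]
arrival = 29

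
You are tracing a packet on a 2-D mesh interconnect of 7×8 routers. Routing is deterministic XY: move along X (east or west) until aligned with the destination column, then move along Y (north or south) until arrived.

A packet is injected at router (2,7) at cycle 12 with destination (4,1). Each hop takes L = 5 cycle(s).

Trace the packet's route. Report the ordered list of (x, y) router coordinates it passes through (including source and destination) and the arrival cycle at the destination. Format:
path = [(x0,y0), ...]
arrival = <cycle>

path = [(2,7), (3,7), (4,7), (4,6), (4,5), (4,4), (4,3), (4,2), (4,1)]
arrival = 52

t=12: at (2,7)
t=17: at (3,7) after E
t=22: at (4,7) after E
t=27: at (4,6) after S
t=32: at (4,5) after S
t=37: at (4,4) after S
t=42: at (4,3) after S
t=47: at (4,2) after S
t=52: at (4,1) after S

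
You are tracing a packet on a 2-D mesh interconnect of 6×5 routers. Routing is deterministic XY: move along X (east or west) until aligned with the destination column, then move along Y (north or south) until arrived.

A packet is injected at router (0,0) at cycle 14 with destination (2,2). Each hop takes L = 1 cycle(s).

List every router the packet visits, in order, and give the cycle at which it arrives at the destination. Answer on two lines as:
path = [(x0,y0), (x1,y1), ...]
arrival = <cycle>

path = [(0,0), (1,0), (2,0), (2,1), (2,2)]
arrival = 18

[0] x=0 y=0 t=14
[1] x=1 y=0 t=15 →E
[2] x=2 y=0 t=16 →E
[3] x=2 y=1 t=17 →N
[4] x=2 y=2 t=18 →N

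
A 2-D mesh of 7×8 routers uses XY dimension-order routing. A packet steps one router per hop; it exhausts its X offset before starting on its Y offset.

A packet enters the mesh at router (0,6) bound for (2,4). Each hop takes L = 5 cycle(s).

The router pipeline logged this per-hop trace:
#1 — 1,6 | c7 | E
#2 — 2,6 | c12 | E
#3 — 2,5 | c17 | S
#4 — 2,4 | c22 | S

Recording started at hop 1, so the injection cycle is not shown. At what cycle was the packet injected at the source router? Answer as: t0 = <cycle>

At hop 1 the cycle is 7; in general cyc_k = t0 + kL.
t0 = cyc[1] − L = 7 − 5 = 2.

t0 = 2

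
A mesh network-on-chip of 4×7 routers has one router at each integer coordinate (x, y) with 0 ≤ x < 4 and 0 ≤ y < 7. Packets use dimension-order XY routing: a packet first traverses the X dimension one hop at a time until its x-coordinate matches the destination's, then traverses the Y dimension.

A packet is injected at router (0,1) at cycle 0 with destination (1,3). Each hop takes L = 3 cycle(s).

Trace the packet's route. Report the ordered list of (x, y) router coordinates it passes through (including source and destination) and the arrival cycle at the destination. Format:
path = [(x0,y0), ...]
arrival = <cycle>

[0] x=0 y=1 t=0
[1] x=1 y=1 t=3 →E
[2] x=1 y=2 t=6 →N
[3] x=1 y=3 t=9 →N

path = [(0,1), (1,1), (1,2), (1,3)]
arrival = 9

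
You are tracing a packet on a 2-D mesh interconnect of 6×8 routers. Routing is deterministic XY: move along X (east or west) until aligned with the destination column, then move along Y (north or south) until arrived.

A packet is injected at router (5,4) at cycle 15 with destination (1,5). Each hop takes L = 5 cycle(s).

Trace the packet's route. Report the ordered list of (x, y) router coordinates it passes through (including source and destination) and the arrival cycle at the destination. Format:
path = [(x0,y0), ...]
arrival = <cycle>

path = [(5,4), (4,4), (3,4), (2,4), (1,4), (1,5)]
arrival = 40

src (5,4)  cyc=15
W→(4,4)  cyc=20
W→(3,4)  cyc=25
W→(2,4)  cyc=30
W→(1,4)  cyc=35
N→(1,5)  cyc=40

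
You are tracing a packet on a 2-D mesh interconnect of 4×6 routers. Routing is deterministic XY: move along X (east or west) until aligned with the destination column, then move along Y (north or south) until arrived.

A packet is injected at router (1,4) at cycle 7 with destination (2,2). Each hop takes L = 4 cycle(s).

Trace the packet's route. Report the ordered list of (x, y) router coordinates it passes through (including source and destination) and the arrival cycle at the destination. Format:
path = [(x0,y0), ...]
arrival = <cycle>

path = [(1,4), (2,4), (2,3), (2,2)]
arrival = 19

hop 0: (1,4) @ cyc 7
hop 1: (2,4) @ cyc 11  [E]
hop 2: (2,3) @ cyc 15  [S]
hop 3: (2,2) @ cyc 19  [S]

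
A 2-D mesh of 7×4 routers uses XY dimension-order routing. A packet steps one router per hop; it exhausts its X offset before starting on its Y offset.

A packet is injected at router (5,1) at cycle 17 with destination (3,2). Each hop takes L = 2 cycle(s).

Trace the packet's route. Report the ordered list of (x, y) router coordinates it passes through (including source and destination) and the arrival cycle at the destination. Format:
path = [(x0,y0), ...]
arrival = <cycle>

src (5,1)  cyc=17
W→(4,1)  cyc=19
W→(3,1)  cyc=21
N→(3,2)  cyc=23

path = [(5,1), (4,1), (3,1), (3,2)]
arrival = 23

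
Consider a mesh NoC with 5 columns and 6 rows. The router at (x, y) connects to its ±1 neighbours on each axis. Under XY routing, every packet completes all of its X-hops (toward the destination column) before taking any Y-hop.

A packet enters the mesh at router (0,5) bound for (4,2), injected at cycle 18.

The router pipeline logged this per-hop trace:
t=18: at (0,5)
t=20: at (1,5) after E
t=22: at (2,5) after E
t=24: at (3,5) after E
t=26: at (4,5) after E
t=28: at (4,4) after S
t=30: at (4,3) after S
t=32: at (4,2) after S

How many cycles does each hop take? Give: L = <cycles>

Δcyc across hop 0→1: 20 − 18 = 2.
Per-hop latency L = Δcyc = 2.

L = 2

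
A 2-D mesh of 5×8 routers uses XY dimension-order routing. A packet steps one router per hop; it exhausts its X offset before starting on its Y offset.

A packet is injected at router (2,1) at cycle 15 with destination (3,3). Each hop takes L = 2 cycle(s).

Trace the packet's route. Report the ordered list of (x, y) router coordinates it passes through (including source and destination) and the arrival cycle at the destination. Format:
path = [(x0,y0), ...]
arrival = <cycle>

path = [(2,1), (3,1), (3,2), (3,3)]
arrival = 21

#0 — 2,1 | c15
#1 — 3,1 | c17 | E
#2 — 3,2 | c19 | N
#3 — 3,3 | c21 | N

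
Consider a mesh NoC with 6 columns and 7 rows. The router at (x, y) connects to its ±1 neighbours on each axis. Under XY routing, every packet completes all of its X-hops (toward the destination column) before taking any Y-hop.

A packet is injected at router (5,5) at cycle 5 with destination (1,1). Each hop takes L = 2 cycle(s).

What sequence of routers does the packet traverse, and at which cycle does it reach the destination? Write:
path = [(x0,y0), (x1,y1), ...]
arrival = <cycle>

hop 0: (5,5) @ cyc 5
hop 1: (4,5) @ cyc 7  [W]
hop 2: (3,5) @ cyc 9  [W]
hop 3: (2,5) @ cyc 11  [W]
hop 4: (1,5) @ cyc 13  [W]
hop 5: (1,4) @ cyc 15  [S]
hop 6: (1,3) @ cyc 17  [S]
hop 7: (1,2) @ cyc 19  [S]
hop 8: (1,1) @ cyc 21  [S]

path = [(5,5), (4,5), (3,5), (2,5), (1,5), (1,4), (1,3), (1,2), (1,1)]
arrival = 21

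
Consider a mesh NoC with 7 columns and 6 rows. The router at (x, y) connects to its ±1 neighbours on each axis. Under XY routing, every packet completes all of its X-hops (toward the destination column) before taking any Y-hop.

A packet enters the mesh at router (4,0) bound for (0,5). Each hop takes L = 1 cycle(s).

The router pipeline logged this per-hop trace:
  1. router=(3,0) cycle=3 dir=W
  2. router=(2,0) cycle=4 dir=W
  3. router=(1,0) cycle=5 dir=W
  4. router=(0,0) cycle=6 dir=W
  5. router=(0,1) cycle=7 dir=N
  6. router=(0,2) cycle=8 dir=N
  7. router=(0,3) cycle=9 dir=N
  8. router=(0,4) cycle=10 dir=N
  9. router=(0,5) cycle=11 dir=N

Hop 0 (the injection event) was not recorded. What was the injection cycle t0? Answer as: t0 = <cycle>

t0 = 2

cyc[1] = 3 and cyc[k] = t0 + k·L for every k.
Subtract one hop: t0 = 3 − 1 = 2.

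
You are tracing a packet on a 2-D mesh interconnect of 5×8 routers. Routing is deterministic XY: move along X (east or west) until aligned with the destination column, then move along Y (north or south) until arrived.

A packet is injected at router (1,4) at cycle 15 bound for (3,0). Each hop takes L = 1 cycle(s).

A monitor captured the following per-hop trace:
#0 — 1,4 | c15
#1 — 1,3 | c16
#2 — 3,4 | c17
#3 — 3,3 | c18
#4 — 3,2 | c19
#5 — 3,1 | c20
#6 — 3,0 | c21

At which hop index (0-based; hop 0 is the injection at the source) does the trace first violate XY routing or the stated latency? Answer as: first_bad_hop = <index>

[1] (+0,-1) / 1c ⇒ BAD: Y-move but x=1≠3

first_bad_hop = 1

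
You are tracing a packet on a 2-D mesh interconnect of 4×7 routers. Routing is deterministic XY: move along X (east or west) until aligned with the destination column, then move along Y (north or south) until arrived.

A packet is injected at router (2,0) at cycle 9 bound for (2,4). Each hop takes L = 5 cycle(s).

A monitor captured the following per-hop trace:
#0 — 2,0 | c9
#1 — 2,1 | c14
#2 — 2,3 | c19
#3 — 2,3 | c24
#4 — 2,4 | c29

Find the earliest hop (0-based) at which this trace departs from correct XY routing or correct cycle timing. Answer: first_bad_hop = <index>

first_bad_hop = 2

hop 1: step (+0,+1), +5 cyc — ok
hop 2: step (+0,+2), +5 cyc — BAD: non-unit step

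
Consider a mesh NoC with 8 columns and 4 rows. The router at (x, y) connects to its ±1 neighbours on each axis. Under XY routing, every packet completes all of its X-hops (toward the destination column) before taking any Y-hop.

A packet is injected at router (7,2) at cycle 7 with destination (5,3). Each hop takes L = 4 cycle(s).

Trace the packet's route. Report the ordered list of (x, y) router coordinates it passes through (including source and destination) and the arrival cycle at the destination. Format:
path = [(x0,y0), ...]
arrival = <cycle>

path = [(7,2), (6,2), (5,2), (5,3)]
arrival = 19

hop 0: (7,2) @ cyc 7
hop 1: (6,2) @ cyc 11  [W]
hop 2: (5,2) @ cyc 15  [W]
hop 3: (5,3) @ cyc 19  [N]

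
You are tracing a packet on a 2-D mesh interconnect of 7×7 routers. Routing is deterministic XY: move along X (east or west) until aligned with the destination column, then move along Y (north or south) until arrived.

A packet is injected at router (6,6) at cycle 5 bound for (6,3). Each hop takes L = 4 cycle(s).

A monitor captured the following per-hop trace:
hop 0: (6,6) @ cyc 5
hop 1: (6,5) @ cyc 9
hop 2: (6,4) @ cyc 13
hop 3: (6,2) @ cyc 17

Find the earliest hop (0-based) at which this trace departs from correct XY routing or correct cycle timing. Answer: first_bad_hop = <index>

first_bad_hop = 3

hop 1: step (+0,-1), +4 cyc — ok
hop 2: step (+0,-1), +4 cyc — ok
hop 3: step (+0,-2), +4 cyc — BAD: non-unit step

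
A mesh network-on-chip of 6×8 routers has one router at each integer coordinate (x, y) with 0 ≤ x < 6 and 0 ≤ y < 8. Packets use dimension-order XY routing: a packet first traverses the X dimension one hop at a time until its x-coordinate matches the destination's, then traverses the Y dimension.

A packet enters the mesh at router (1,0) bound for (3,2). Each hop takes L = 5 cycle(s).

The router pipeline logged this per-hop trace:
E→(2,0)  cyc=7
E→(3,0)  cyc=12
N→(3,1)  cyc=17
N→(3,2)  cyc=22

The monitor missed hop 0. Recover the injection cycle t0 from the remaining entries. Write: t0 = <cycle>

At hop 1 the cycle is 7; in general cyc_k = t0 + kL.
Subtract one hop: t0 = 7 − 5 = 2.

t0 = 2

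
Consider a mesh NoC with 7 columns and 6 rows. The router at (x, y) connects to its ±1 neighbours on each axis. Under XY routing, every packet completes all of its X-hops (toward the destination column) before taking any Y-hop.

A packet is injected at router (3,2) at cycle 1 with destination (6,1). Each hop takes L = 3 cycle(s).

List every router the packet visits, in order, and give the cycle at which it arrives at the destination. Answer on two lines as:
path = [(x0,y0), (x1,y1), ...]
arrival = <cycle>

  0. router=(3,2) cycle=1 (inject)
  1. router=(4,2) cycle=4 dir=E
  2. router=(5,2) cycle=7 dir=E
  3. router=(6,2) cycle=10 dir=E
  4. router=(6,1) cycle=13 dir=S

path = [(3,2), (4,2), (5,2), (6,2), (6,1)]
arrival = 13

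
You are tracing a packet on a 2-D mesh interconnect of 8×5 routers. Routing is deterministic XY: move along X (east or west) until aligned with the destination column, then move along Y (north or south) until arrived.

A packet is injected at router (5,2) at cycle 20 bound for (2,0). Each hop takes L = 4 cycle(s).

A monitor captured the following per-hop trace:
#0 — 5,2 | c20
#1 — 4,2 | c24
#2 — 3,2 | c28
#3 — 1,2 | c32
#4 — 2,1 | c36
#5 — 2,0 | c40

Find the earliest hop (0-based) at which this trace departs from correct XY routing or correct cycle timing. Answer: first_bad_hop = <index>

  1: Δx=-1 Δy=+0 Δt=4 [ok]
  2: Δx=-1 Δy=+0 Δt=4 [ok]
  3: Δx=-2 Δy=+0 Δt=4 [BAD: non-unit step]

first_bad_hop = 3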